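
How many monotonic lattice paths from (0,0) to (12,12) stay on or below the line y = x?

Total monotonic paths to (12,12): C(24,12) = 2704156.
Reflecting each bad path at its first crossing gives a bijection with paths to (11,13): C(24,13) = 2496144.
Valid Dyck paths: 2704156 - 2496144.
(Equivalently, C_{12} = C(24,12)/13 = 2704156/13.)

Final answer: C_{12} = 208012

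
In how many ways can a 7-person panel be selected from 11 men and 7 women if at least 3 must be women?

Sum over valid woman counts:
C(7,3)C(11,4) = 11550
C(7,4)C(11,3) = 5775
C(7,5)C(11,2) = 1155
C(7,6)C(11,1) = 77
C(7,7)C(11,0) = 1
Total: 11550 + 5775 + 1155 + 77 + 1.

Final answer: 18558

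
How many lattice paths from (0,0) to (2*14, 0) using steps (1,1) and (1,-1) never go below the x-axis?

Total monotonic paths to (14,14): C(28,14) = 40116600.
Paths that cross above y=x (reflection bijection): C(28,15) = 37442160.
Valid Dyck paths: 40116600 - 37442160.
(Equivalently, C_{14} = C(28,14)/15 = 40116600/15.)

Final answer: C_{14} = 2674440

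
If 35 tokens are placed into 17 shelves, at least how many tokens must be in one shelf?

By the pigeonhole principle: ceiling(35/17).

Final answer: 3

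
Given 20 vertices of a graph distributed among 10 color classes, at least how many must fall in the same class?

By pigeonhole with 20 objects and 10 categories: ceiling(20/10).

Final answer: 2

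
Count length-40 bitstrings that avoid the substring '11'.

Classify by the final bit: ...0 gives a(n-1) strings, ...01 gives a(n-2) strings. Thus a(n) = a(n-1) + a(n-2) with a(1)=2, a(2)=3.
Iterating the recurrence: a(1)=2, a(2)=3, a(3)=5, a(4)=8, a(5)=13, a(6)=21, a(7)=34, a(8)=55, a(9)=89, a(10)=144, a(11)=233, a(12)=377, a(13)=610, a(14)=987, a(15)=1597, a(16)=2584, a(17)=4181, a(18)=6765, a(19)=10946, a(20)=17711, a(21)=28657, a(22)=46368, a(23)=75025, a(24)=121393, a(25)=196418, a(26)=317811, a(27)=514229, a(28)=832040, a(29)=1346269, a(30)=2178309, a(31)=3524578, a(32)=5702887, a(33)=9227465, a(34)=14930352, a(35)=24157817, a(36)=39088169, a(37)=63245986, a(38)=102334155, a(39)=165580141, a(40)=267914296.

Final answer: 267914296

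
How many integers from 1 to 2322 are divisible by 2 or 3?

Multiples of 2: 1161. Multiples of 3: 774. Of both (lcm=6): 387.
By inclusion-exclusion: 1161 + 774 - 387.

Final answer: 1548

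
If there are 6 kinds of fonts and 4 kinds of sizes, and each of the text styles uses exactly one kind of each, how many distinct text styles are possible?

By the multiplication principle: 6 x 4.

Final answer: 24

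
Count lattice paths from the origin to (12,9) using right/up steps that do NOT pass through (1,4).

Total paths to (12,9): C(21,9) = 293930.
Paths through (1,4): C(5,4) x C(16,5) = 21840.
Avoiding (1,4): 293930 - 21840.

Final answer: 272090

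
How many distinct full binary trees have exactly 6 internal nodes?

The structures are counted by the Catalan number C_n. Here n = 6.
Using C_0 = 1 and C_(k+1) = C_k x 2(2k+1)/(k+2), build up term by term: C_1=1, C_2=2, C_3=5, C_4=14, C_5=42, C_6=132.

Final answer: C_{6} = 132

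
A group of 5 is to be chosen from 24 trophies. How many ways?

C(24,5) = 24!/(5! x (24-5)!).

Final answer: C(24,5) = 42504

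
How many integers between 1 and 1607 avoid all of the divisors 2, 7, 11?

|div by 2|=803, |div by 7|=229, |div by 11|=146.
|div by 2&7|=114, |div by 2&11|=73, |div by 7&11|=20, |div by all|=10.
By inclusion-exclusion, divisible by at least one: 803+229+146-114-73-20+10 = 981.
Not divisible by any: 1607 - 981.

Final answer: 626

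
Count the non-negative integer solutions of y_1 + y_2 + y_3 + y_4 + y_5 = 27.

Stars and bars with 27 stars and 4 bars:
C(27+5-1, 5-1) = C(31,4).

Final answer: C(31,4) = 31465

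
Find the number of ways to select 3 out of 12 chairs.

C(12,3) = 12!/(3! x 9!).

Final answer: \binom{12}{3} = 220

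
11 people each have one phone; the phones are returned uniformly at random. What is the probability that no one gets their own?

Derangements satisfy D(n) = (n-1)(D(n-1) + D(n-2)), starting from D(0)=1, D(1)=0.
Building up: D(2)=1, D(3)=2, D(4)=9, D(5)=44, D(6)=265, D(7)=1854, D(8)=14833, D(9)=133496, D(10)=1334961, D(11)=14684570.
Total arrangements: 11! = 39916800.
Probability = D(11)/11! = 1468457/3991680.

Final answer: D(11)/11! = 14684570/39916800 = 0.367879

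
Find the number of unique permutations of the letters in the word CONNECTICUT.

Letters (C:3, E:1, I:1, N:2, O:1, T:2, U:1). Total letters: 11.
Permutations = 11!/(3! x 2! x 2!).

Final answer: 1663200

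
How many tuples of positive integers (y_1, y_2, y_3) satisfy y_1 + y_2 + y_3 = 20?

Substitute y'_i = y_i - 1 (so y'_i >= 0). Then sum y'_i = 20 - 3 = 17.
Stars and bars: C(17+3-1, 3-1) = C(19,2).

Final answer: C(19,2) = 171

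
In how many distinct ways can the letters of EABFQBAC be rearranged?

Letters (A:2, B:2, C:1, E:1, F:1, Q:1). Total letters: 8.
Permutations = 8!/(2! x 2!).

Final answer: 10080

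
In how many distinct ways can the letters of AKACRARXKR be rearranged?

Letters (A:3, C:1, K:2, R:3, X:1). Total letters: 10.
Permutations = 10!/(3! x 3! x 2!).

Final answer: 50400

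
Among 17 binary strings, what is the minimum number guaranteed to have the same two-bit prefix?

There are 4 possible values for two-bit prefix. With 17 binary strings and 4 categories, by pigeonhole: ceiling(17/4).

Final answer: 5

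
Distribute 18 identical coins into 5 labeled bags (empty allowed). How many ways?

Stars and bars: C(n+k-1, k-1) = C(22,4).

Final answer: C(22,4) = 7315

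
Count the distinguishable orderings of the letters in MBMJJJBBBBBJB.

Letters (B:7, J:4, M:2). Total letters: 13.
Permutations = 13!/(7! x 4! x 2!).

Final answer: 25740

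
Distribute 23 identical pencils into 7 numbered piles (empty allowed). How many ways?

Stars and bars: C(n+k-1, k-1) = C(29,6).

Final answer: C(29,6) = 475020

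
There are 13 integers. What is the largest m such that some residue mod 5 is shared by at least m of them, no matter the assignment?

There are 5 possible values for residue mod 5. With 13 integers and 5 categories, by pigeonhole: ceiling(13/5).

Final answer: 3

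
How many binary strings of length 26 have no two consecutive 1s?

A valid string ends in 0 (append to any length-(n-1) valid string) or in 01 (append to any length-(n-2) valid string), so a(n) = a(n-1) + a(n-2) with a(1)=2, a(2)=3.
Computing successive values: a(1)=2, a(2)=3, a(3)=5, a(4)=8, a(5)=13, a(6)=21, a(7)=34, a(8)=55, a(9)=89, a(10)=144, a(11)=233, a(12)=377, a(13)=610, a(14)=987, a(15)=1597, a(16)=2584, a(17)=4181, a(18)=6765, a(19)=10946, a(20)=17711, a(21)=28657, a(22)=46368, a(23)=75025, a(24)=121393, a(25)=196418, a(26)=317811.

Final answer: 317811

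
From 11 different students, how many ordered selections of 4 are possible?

P(11,4) = 11!/(11-4)! = 11!/7!.

Final answer: P(11,4) = 7920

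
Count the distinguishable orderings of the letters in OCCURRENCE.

Letters (C:3, E:2, N:1, O:1, R:2, U:1). Total letters: 10.
Permutations = 10!/(3! x 2! x 2!).

Final answer: 151200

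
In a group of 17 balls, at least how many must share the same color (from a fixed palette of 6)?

There are 6 possible values for color (from a fixed palette of 6). With 17 balls and 6 categories, by pigeonhole: ceiling(17/6).

Final answer: 3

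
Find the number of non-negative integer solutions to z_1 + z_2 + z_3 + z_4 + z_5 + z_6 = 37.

Stars and bars with 37 stars and 5 bars:
C(37+6-1, 6-1) = C(42,5).

Final answer: C(42,5) = 850668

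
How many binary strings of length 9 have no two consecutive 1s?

A valid string ends in 0 (append to any length-(n-1) valid string) or in 01 (append to any length-(n-2) valid string), so a(n) = a(n-1) + a(n-2) with a(1)=2, a(2)=3.
Building up term by term: a(1)=2, a(2)=3, a(3)=5, a(4)=8, a(5)=13, a(6)=21, a(7)=34, a(8)=55, a(9)=89.

Final answer: 89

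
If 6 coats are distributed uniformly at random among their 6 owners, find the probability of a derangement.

D(n) = (n-1)(D(n-1) + D(n-2)), D(0)=1, D(1)=0.
Building up: D(2)=1, D(3)=2, D(4)=9, D(5)=44, D(6)=265.
Total arrangements: 6! = 720.
Probability = D(6)/6! = 53/144.

Final answer: D(6)/6! = 265/720 = 0.368056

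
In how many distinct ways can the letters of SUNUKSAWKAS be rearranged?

Letters (A:2, K:2, N:1, S:3, U:2, W:1). Total letters: 11.
Permutations = 11!/(3! x 2! x 2! x 2!).

Final answer: 831600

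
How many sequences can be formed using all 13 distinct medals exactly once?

The number of ways to arrange 13 distinct objects is 13!.

Final answer: 13! = 6227020800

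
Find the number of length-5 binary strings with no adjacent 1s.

Let a(n) count valid strings. If the last bit is 0 the prefix is any valid string of length n-1; if it is 1 the string must end in 01 with a valid prefix of length n-2. So a(n) = a(n-1) + a(n-2), a(1)=2, a(2)=3.
Computing successive values: a(1)=2, a(2)=3, a(3)=5, a(4)=8, a(5)=13.

Final answer: 13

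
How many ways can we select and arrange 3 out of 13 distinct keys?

P(13,3) = 13!/(13-3)! = 13!/10!.

Final answer: P(13,3) = 1716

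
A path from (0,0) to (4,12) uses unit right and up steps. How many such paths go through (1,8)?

Paths (0,0)->(1,8): C(9,8) = 9.
Paths (1,8)->(4,12): C(7,4) = 35.
By multiplication principle: 9 x 35.

Final answer: 315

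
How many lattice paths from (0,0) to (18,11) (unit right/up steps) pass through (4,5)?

Paths (0,0)->(4,5): C(9,5) = 126.
Paths (4,5)->(18,11): C(20,6) = 38760.
By multiplication principle: 126 x 38760.

Final answer: 4883760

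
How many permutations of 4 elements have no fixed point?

D(n) = (n-1)(D(n-1) + D(n-2)), D(0)=1, D(1)=0.
Building up: D(2)=1, D(3)=2.
D(4) = 3 x (D(3) + D(2)) = 3 x (2 + 1).

Final answer: D(4) = 9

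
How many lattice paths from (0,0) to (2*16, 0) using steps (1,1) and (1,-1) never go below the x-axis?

Total monotonic paths to (16,16): C(32,16) = 601080390.
A path is bad iff it touches y = x + 1; reflecting its initial segment maps bad paths bijectively onto all paths to (15,17), of which there are C(32,17) = 565722720.
Valid Dyck paths: 601080390 - 565722720.
(Check: C(32,16) - C(32,17) = C(32,16)/17, the Catalan number C_{16}.)

Final answer: C_{16} = 35357670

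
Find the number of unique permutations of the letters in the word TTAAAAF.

Letters (A:4, F:1, T:2). Total letters: 7.
Permutations = 7!/(4! x 2!).

Final answer: 105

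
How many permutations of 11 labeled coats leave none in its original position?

Use the recurrence D(n) = (n-1)(D(n-1) + D(n-2)) with D(0)=1, D(1)=0.
D(2) = 1 x (0 + 1) = 1
D(3) = 2 x (1 + 0) = 2
D(4) = 3 x (2 + 1) = 9
D(5) = 4 x (9 + 2) = 44
D(6) = 5 x (44 + 9) = 265
D(7) = 6 x (265 + 44) = 1854
D(8) = 7 x (1854 + 265) = 14833
D(9) = 8 x (14833 + 1854) = 133496
D(10) = 9 x (133496 + 14833) = 1334961
D(11) = 10 x (D(10) + D(9)) = 10 x (1334961 + 133496)

Final answer: D(11) = 14684570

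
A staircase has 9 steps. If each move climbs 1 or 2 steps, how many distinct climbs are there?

Let f(n) be the number of climbs. Removing the last move (1 or 2 steps) gives f(n) = f(n-1) + f(n-2); base cases f(1)=1, f(2)=2.
Iterating the recurrence: f(1)=1, f(2)=2, f(3)=3, f(4)=5, f(5)=8, f(6)=13, f(7)=21, f(8)=34, f(9)=55.

Final answer: 55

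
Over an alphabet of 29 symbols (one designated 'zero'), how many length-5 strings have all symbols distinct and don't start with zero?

The leading digit has 28 choices (anything but zero); the next has 28 (anything but the first), then 27, and so on, one fewer each time.
Total: 28 x 28 x 27 x 26 x 25.

Final answer: 13759200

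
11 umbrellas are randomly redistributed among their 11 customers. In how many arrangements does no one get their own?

Derangements satisfy D(n) = (n-1)(D(n-1) + D(n-2)), starting from D(0)=1, D(1)=0.
D(2) = 1 x (0 + 1) = 1
D(3) = 2 x (1 + 0) = 2
D(4) = 3 x (2 + 1) = 9
D(5) = 4 x (9 + 2) = 44
D(6) = 5 x (44 + 9) = 265
D(7) = 6 x (265 + 44) = 1854
D(8) = 7 x (1854 + 265) = 14833
D(9) = 8 x (14833 + 1854) = 133496
D(10) = 9 x (133496 + 14833) = 1334961
D(11) = 10 x (D(10) + D(9)) = 10 x (1334961 + 133496)

Final answer: D(11) = 14684570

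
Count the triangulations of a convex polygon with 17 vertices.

The structures are counted by the Catalan number C_n. Here n = 17 - 2 = 15.
Using C_0 = 1 and C_(k+1) = C_k x 2(2k+1)/(k+2), build up term by term: C_1=1, C_2=2, C_3=5, C_4=14, C_5=42, C_6=132, C_7=429, C_8=1430, C_9=4862, C_10=16796, C_11=58786, C_12=208012, C_13=742900, C_14=2674440, C_15=9694845.

Final answer: C_{15} = 9694845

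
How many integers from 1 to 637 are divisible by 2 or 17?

Multiples of 2: 318. Multiples of 17: 37. Of both (lcm=34): 18.
By inclusion-exclusion: 318 + 37 - 18.

Final answer: 337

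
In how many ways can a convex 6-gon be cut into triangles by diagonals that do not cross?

The structures are counted by the Catalan number C_n. Here n = 6 - 2 = 4.
C_n = C(2n,n) - C(2n,n+1), so C_{4} = C(8,4) - C(8,5) = 70 - 56.

Final answer: C_{4} = 14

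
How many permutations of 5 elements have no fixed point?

Use the recurrence D(n) = (n-1)(D(n-1) + D(n-2)) with D(0)=1, D(1)=0.
D(2) = 1 x (0 + 1) = 1
D(3) = 2 x (1 + 0) = 2
D(4) = 3 x (2 + 1) = 9
D(5) = 4 x (D(4) + D(3)) = 4 x (9 + 2)

Final answer: D(5) = 44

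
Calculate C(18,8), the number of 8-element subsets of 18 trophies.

C(18,8) = 18!/(8! x 10!).

Final answer: \binom{18}{8} = 43758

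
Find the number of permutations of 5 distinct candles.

The number of ways to arrange 5 distinct objects is 5!.

Final answer: 5! = 120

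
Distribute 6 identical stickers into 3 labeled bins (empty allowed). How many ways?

Stars and bars: C(n+k-1, k-1) = C(8,2).

Final answer: C(8,2) = 28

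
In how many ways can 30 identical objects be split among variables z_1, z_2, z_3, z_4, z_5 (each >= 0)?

Stars and bars with 30 stars and 4 bars:
C(30+5-1, 5-1) = C(34,4).

Final answer: C(34,4) = 46376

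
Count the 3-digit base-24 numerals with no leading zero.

In base 24, the leading digit has 23 choices (1..23); each of the remaining 2 digits has 24 choices.
Total: 23 x 24^2.

Final answer: 13248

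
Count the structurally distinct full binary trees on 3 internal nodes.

This is counted by the nth Catalan number C_n. Here n = 3.
Using C_0 = 1 and C_(k+1) = C_k x 2(2k+1)/(k+2), build up term by term: C_1=1, C_2=2, C_3=5.

Final answer: C_{3} = 5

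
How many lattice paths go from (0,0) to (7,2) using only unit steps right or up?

Each path has 7 right steps and 2 up steps in some order (9 steps total).
Choose which 2 of the 9 steps are up: C(9,2).

Final answer: C(9,2) = 36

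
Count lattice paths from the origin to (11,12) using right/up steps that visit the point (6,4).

Paths (0,0)->(6,4): C(10,4) = 210.
Paths (6,4)->(11,12): C(13,8) = 1287.
By multiplication principle: 210 x 1287.

Final answer: 270270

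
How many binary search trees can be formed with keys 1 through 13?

This is a standard Catalan-number count: the answer is C_n. Here n = 13.
C_n = C(2n,n) - C(2n,n+1), so C_{13} = C(26,13) - C(26,14) = 10400600 - 9657700.

Final answer: C_{13} = 742900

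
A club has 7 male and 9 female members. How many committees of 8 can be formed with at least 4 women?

Sum over valid woman counts:
C(9,4)C(7,4) = 4410
C(9,5)C(7,3) = 4410
C(9,6)C(7,2) = 1764
C(9,7)C(7,1) = 252
C(9,8)C(7,0) = 9
Total: 4410 + 4410 + 1764 + 252 + 9.

Final answer: 10845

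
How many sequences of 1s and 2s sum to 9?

Let f(n) be the number of climbs. Removing the last move (1 or 2 steps) gives f(n) = f(n-1) + f(n-2); base cases f(1)=1, f(2)=2.
Building up term by term: f(1)=1, f(2)=2, f(3)=3, f(4)=5, f(5)=8, f(6)=13, f(7)=21, f(8)=34, f(9)=55.

Final answer: 55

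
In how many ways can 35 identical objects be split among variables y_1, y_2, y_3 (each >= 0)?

Stars and bars with 35 stars and 2 bars:
C(35+3-1, 3-1) = C(37,2).

Final answer: C(37,2) = 666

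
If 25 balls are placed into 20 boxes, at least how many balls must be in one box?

By the pigeonhole principle: ceiling(25/20).

Final answer: 2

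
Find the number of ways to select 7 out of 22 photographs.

C(22,7) = 22!/(7! x 15!).

Final answer: \binom{22}{7} = 170544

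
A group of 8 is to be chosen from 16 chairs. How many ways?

C(16,8) = 16!/(8! x 8!).

Final answer: \binom{16}{8} = 12870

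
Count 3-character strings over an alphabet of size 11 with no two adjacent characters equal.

First character: 11 choices. Each subsequent: 10 choices (must differ from the previous one).
Total: 11 x 10^2.

Final answer: 11 x 10^{2} = 1100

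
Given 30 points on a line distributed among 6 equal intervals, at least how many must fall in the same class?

By pigeonhole with 30 objects and 6 categories: ceiling(30/6).

Final answer: 5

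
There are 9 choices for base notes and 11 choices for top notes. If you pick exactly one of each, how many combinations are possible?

By the multiplication principle: 9 x 11.

Final answer: 99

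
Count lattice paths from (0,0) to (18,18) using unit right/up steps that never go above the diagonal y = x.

Total monotonic paths to (18,18): C(36,18) = 9075135300.
Paths that cross above y=x (reflection bijection): C(36,19) = 8597496600.
Valid Dyck paths: 9075135300 - 8597496600.
(Equivalently, C_{18} = C(36,18)/19 = 9075135300/19.)

Final answer: C_{18} = 477638700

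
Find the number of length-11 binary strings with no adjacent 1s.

Let a(n) count valid strings. If the last bit is 0 the prefix is any valid string of length n-1; if it is 1 the string must end in 01 with a valid prefix of length n-2. So a(n) = a(n-1) + a(n-2), a(1)=2, a(2)=3.
Iterating the recurrence: a(1)=2, a(2)=3, a(3)=5, a(4)=8, a(5)=13, a(6)=21, a(7)=34, a(8)=55, a(9)=89, a(10)=144, a(11)=233.

Final answer: 233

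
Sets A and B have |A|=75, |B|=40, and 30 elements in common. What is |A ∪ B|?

|A union B| = |A| + |B| - |A intersect B| = 75 + 40 - 30.

Final answer: 85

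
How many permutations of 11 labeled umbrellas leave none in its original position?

Derangements satisfy D(n) = (n-1)(D(n-1) + D(n-2)), starting from D(0)=1, D(1)=0.
D(2) = 1 x (0 + 1) = 1
D(3) = 2 x (1 + 0) = 2
D(4) = 3 x (2 + 1) = 9
D(5) = 4 x (9 + 2) = 44
D(6) = 5 x (44 + 9) = 265
D(7) = 6 x (265 + 44) = 1854
D(8) = 7 x (1854 + 265) = 14833
D(9) = 8 x (14833 + 1854) = 133496
D(10) = 9 x (133496 + 14833) = 1334961
D(11) = 10 x (D(10) + D(9)) = 10 x (1334961 + 133496)

Final answer: D(11) = 14684570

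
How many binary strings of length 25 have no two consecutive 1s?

Let a(n) count valid strings. If the last bit is 0 the prefix is any valid string of length n-1; if it is 1 the string must end in 01 with a valid prefix of length n-2. So a(n) = a(n-1) + a(n-2), a(1)=2, a(2)=3.
Computing successive values: a(1)=2, a(2)=3, a(3)=5, a(4)=8, a(5)=13, a(6)=21, a(7)=34, a(8)=55, a(9)=89, a(10)=144, a(11)=233, a(12)=377, a(13)=610, a(14)=987, a(15)=1597, a(16)=2584, a(17)=4181, a(18)=6765, a(19)=10946, a(20)=17711, a(21)=28657, a(22)=46368, a(23)=75025, a(24)=121393, a(25)=196418.

Final answer: 196418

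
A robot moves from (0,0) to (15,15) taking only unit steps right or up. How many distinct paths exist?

Each path has 15 right steps and 15 up steps in some order (30 steps total).
Choose which 15 of the 30 steps are up: C(30,15).

Final answer: C(30,15) = 155117520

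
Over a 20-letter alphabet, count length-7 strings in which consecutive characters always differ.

First character: 20 choices. Each subsequent: 19 choices (must differ from the previous one).
Total: 20 x 19^6.

Final answer: 20 x 19^{6} = 940917620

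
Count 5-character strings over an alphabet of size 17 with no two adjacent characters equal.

Let g(n) count such strings. g(1) = 17, and each valid string of length n-1 extends in 16 ways (any symbol but the last), so g(n) = 16 g(n-1).
Total: g(5) = 17 x 16^4.

Final answer: 17 x 16^{4} = 1114112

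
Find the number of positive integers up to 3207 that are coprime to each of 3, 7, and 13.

|div by 3|=1069, |div by 7|=458, |div by 13|=246.
|div by 3&7|=152, |div by 3&13|=82, |div by 7&13|=35, |div by all|=11.
By inclusion-exclusion, divisible by at least one: 1069+458+246-152-82-35+11 = 1515.
Not divisible by any: 3207 - 1515.

Final answer: 1692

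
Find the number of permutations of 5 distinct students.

The number of ways to arrange 5 distinct objects is 5!.

Final answer: 5! = 120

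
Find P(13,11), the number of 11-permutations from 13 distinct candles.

P(13,11) = 13!/(13-11)! = 13!/2!.

Final answer: P(13,11) = 3113510400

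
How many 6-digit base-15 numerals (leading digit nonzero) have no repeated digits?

First digit: 14 (nonzero). Second: 14 (not first). Third: 13, etc.
Total: 14 x 14 x 13 x 12 x 11 x 10.

Final answer: 3363360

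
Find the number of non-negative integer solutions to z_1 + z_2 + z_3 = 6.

Stars and bars with 6 stars and 2 bars:
C(6+3-1, 3-1) = C(8,2).

Final answer: C(8,2) = 28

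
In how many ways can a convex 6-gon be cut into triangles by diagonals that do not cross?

This is counted by the nth Catalan number C_n. Here n = 6 - 2 = 4.
C_n = (2n)!/(n!(n+1)!), so C_{4} = 8!/(4! x 5!) = C(8,4)/5 = 70/5.

Final answer: C_{4} = 14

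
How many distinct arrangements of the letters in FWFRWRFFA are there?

Letters (A:1, F:4, R:2, W:2). Total letters: 9.
Permutations = 9!/(4! x 2! x 2!).

Final answer: 3780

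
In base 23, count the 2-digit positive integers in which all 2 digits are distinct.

The leading digit has 22 choices (anything but zero); the next has 22 (anything but the first), then 21, and so on, one fewer each time.
Total: 22 x 22.

Final answer: 484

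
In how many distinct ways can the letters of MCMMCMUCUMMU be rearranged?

Letters (C:3, M:6, U:3). Total letters: 12.
Permutations = 12!/(6! x 3! x 3!).

Final answer: 18480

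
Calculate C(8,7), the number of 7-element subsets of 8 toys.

C(8,7) = 8!/(7! x (8-7)!).

Final answer: C(8,7) = 8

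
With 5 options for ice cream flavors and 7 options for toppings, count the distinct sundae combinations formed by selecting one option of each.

By the multiplication principle: 5 x 7.

Final answer: 35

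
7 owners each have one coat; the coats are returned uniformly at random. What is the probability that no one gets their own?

D(n) = (n-1)(D(n-1) + D(n-2)), D(0)=1, D(1)=0.
Building up: D(2)=1, D(3)=2, D(4)=9, D(5)=44, D(6)=265, D(7)=1854.
Total arrangements: 7! = 5040.
Probability = D(7)/7! = 103/280.

Final answer: D(7)/7! = 1854/5040 = 0.367857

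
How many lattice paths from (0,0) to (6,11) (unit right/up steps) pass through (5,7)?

Paths (0,0)->(5,7): C(12,7) = 792.
Paths (5,7)->(6,11): C(5,4) = 5.
By multiplication principle: 792 x 5.

Final answer: 3960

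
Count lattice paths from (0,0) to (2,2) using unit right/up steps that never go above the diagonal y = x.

Total monotonic paths to (2,2): C(4,2) = 6.
A path is bad iff it touches y = x + 1; reflecting its initial segment maps bad paths bijectively onto all paths to (1,3), of which there are C(4,3) = 4.
Valid Dyck paths: 6 - 4.
(Check: C(4,2) - C(4,3) = C(4,2)/3, the Catalan number C_{2}.)

Final answer: C_{2} = 2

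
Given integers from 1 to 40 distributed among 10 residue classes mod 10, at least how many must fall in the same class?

By pigeonhole with 40 objects and 10 categories: ceiling(40/10).

Final answer: 4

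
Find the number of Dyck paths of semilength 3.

Total monotonic paths to (3,3): C(6,3) = 20.
Paths that cross above y=x (reflection bijection): C(6,4) = 15.
Valid Dyck paths: 20 - 15.
(These counts are the Catalan numbers.)

Final answer: C_{3} = 5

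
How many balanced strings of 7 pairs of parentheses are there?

This is a standard Catalan-number count: the answer is C_n. Here n = 7 (pairs).
C_n = C(2n,n)/(n+1), so C_{7} = C(14,7)/8 = 3432/8.

Final answer: C_{7} = 429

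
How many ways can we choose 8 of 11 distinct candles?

C(11,8) = 11!/(8! x (11-8)!).

Final answer: C(11,8) = 165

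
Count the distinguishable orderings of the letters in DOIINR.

Letters (D:1, I:2, N:1, O:1, R:1). Total letters: 6.
Permutations = 6!/(2!).

Final answer: 360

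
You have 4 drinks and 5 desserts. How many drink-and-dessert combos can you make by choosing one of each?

By the multiplication principle: 4 x 5.

Final answer: 20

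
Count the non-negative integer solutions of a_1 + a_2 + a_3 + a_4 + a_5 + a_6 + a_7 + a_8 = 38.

Stars and bars with 38 stars and 7 bars:
C(38+8-1, 8-1) = C(45,7).

Final answer: C(45,7) = 45379620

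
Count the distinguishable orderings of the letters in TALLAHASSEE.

Letters (A:3, E:2, H:1, L:2, S:2, T:1). Total letters: 11.
Permutations = 11!/(3! x 2! x 2! x 2!).

Final answer: 831600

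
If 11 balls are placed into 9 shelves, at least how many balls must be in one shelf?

By the pigeonhole principle: ceiling(11/9).

Final answer: 2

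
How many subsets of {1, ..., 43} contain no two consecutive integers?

Condition on whether n belongs to the subset: if not, any valid subset of {1, ..., n-1} works (a(n-1)); if so, n-1 is excluded and the rest is a valid subset of {1, ..., n-2} (a(n-2)). Hence a(n) = a(n-1) + a(n-2), a(1)=2, a(2)=3.
Iterating the recurrence: a(1)=2, a(2)=3, a(3)=5, a(4)=8, a(5)=13, a(6)=21, a(7)=34, a(8)=55, a(9)=89, a(10)=144, a(11)=233, a(12)=377, a(13)=610, a(14)=987, a(15)=1597, a(16)=2584, a(17)=4181, a(18)=6765, a(19)=10946, a(20)=17711, a(21)=28657, a(22)=46368, a(23)=75025, a(24)=121393, a(25)=196418, a(26)=317811, a(27)=514229, a(28)=832040, a(29)=1346269, a(30)=2178309, a(31)=3524578, a(32)=5702887, a(33)=9227465, a(34)=14930352, a(35)=24157817, a(36)=39088169, a(37)=63245986, a(38)=102334155, a(39)=165580141, a(40)=267914296, a(41)=433494437, a(42)=701408733, a(43)=1134903170.

Final answer: 1134903170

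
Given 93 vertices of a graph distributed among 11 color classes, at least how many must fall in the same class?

By pigeonhole with 93 objects and 11 categories: ceiling(93/11).

Final answer: 9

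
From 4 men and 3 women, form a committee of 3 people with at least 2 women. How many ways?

Sum over valid woman counts:
C(3,2)C(4,1) = 12
C(3,3)C(4,0) = 1
Total: 12 + 1.

Final answer: 13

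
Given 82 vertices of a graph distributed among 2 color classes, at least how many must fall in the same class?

By pigeonhole with 82 objects and 2 categories: ceiling(82/2).

Final answer: 41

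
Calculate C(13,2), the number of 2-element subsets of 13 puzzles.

C(13,2) = 13!/(2! x (13-2)!).

Final answer: C(13,2) = 78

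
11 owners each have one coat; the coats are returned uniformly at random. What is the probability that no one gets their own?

Use the recurrence D(n) = (n-1)(D(n-1) + D(n-2)) with D(0)=1, D(1)=0.
Building up: D(2)=1, D(3)=2, D(4)=9, D(5)=44, D(6)=265, D(7)=1854, D(8)=14833, D(9)=133496, D(10)=1334961, D(11)=14684570.
Total arrangements: 11! = 39916800.
Probability = D(11)/11! = 1468457/3991680.

Final answer: D(11)/11! = 14684570/39916800 = 0.367879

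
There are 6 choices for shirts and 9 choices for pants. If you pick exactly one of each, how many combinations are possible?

By the multiplication principle: 6 x 9.

Final answer: 54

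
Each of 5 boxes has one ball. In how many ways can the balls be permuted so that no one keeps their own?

D(n) = (n-1)(D(n-1) + D(n-2)), D(0)=1, D(1)=0.
D(2) = 1 x (0 + 1) = 1
D(3) = 2 x (1 + 0) = 2
D(4) = 3 x (2 + 1) = 9
D(5) = 4 x (D(4) + D(3)) = 4 x (9 + 2)

Final answer: D(5) = 44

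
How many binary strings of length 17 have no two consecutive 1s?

A valid string ends in 0 (append to any length-(n-1) valid string) or in 01 (append to any length-(n-2) valid string), so a(n) = a(n-1) + a(n-2) with a(1)=2, a(2)=3.
Computing successive values: a(1)=2, a(2)=3, a(3)=5, a(4)=8, a(5)=13, a(6)=21, a(7)=34, a(8)=55, a(9)=89, a(10)=144, a(11)=233, a(12)=377, a(13)=610, a(14)=987, a(15)=1597, a(16)=2584, a(17)=4181.

Final answer: 4181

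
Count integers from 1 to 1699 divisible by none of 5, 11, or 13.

|div by 5|=339, |div by 11|=154, |div by 13|=130.
|div by 5&11|=30, |div by 5&13|=26, |div by 11&13|=11, |div by all|=2.
By inclusion-exclusion, divisible by at least one: 339+154+130-30-26-11+2 = 558.
Not divisible by any: 1699 - 558.

Final answer: 1141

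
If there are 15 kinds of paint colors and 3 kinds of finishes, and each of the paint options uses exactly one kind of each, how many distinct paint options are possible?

By the multiplication principle: 15 x 3.

Final answer: 45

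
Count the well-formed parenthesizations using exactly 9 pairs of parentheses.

The structures are counted by the Catalan number C_n. Here n = 9 (pairs).
C_n = (2n)!/(n!(n+1)!), so C_{9} = 18!/(9! x 10!) = C(18,9)/10 = 48620/10.

Final answer: C_{9} = 4862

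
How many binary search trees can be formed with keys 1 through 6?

This is counted by the nth Catalan number C_n. Here n = 6.
Using C_0 = 1 and C_(k+1) = C_k x 2(2k+1)/(k+2), build up term by term: C_1=1, C_2=2, C_3=5, C_4=14, C_5=42, C_6=132.

Final answer: C_{6} = 132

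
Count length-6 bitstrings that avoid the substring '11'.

Classify by the final bit: ...0 gives a(n-1) strings, ...01 gives a(n-2) strings. Thus a(n) = a(n-1) + a(n-2) with a(1)=2, a(2)=3.
Building up term by term: a(1)=2, a(2)=3, a(3)=5, a(4)=8, a(5)=13, a(6)=21.

Final answer: 21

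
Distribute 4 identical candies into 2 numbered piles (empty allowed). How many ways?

Stars and bars: C(n+k-1, k-1) = C(5,1).

Final answer: C(5,1) = 5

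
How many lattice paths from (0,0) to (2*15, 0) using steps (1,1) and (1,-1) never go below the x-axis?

Total monotonic paths to (15,15): C(30,15) = 155117520.
By the reflection principle, paths that go above the diagonal number C(30,16) = 145422675.
Valid Dyck paths: 155117520 - 145422675.
(This is the Catalan number C_{15}.)

Final answer: C_{15} = 9694845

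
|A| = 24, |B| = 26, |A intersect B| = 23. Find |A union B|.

|A union B| = |A| + |B| - |A intersect B| = 24 + 26 - 23.

Final answer: 27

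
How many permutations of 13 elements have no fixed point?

Derangements satisfy D(n) = (n-1)(D(n-1) + D(n-2)), starting from D(0)=1, D(1)=0.
D(2) = 1 x (0 + 1) = 1
D(3) = 2 x (1 + 0) = 2
D(4) = 3 x (2 + 1) = 9
D(5) = 4 x (9 + 2) = 44
D(6) = 5 x (44 + 9) = 265
D(7) = 6 x (265 + 44) = 1854
D(8) = 7 x (1854 + 265) = 14833
D(9) = 8 x (14833 + 1854) = 133496
D(10) = 9 x (133496 + 14833) = 1334961
D(11) = 10 x (1334961 + 133496) = 14684570
D(12) = 11 x (14684570 + 1334961) = 176214841
D(13) = 12 x (D(12) + D(11)) = 12 x (176214841 + 14684570)

Final answer: D(13) = 2290792932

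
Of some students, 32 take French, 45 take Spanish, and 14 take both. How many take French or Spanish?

|A union B| = |A| + |B| - |A intersect B| = 32 + 45 - 14.

Final answer: 63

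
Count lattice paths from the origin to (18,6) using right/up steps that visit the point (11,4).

Paths (0,0)->(11,4): C(15,4) = 1365.
Paths (11,4)->(18,6): C(9,2) = 36.
By multiplication principle: 1365 x 36.

Final answer: 49140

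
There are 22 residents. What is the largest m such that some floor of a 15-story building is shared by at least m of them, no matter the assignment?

There are 15 possible values for floor of a 15-story building. With 22 residents and 15 categories, by pigeonhole: ceiling(22/15).

Final answer: 2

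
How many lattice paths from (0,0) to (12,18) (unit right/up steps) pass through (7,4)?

Paths (0,0)->(7,4): C(11,4) = 330.
Paths (7,4)->(12,18): C(19,14) = 11628.
By multiplication principle: 330 x 11628.

Final answer: 3837240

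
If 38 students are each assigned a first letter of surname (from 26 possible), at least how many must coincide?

There are 26 possible values for first letter of surname. With 38 students and 26 categories, by pigeonhole: ceiling(38/26).

Final answer: 2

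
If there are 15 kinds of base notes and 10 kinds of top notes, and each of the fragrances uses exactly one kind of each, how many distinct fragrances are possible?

By the multiplication principle: 15 x 10.

Final answer: 150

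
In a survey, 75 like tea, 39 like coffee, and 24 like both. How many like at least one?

|A union B| = |A| + |B| - |A intersect B| = 75 + 39 - 24.

Final answer: 90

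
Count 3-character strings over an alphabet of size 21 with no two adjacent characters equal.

Let g(n) count such strings. g(1) = 21, and each valid string of length n-1 extends in 20 ways (any symbol but the last), so g(n) = 20 g(n-1).
Total: g(3) = 21 x 20^2.

Final answer: 21 x 20^{2} = 8400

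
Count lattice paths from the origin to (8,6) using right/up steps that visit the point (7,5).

Paths (0,0)->(7,5): C(12,5) = 792.
Paths (7,5)->(8,6): C(2,1) = 2.
By multiplication principle: 792 x 2.

Final answer: 1584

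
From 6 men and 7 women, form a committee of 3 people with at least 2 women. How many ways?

Sum over valid woman counts:
C(7,2)C(6,1) = 126
C(7,3)C(6,0) = 35
Total: 126 + 35.

Final answer: 161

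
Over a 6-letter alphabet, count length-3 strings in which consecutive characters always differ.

First character: 6 choices. Each subsequent: 5 choices (must differ from the previous one).
Total: 6 x 5^2.

Final answer: 6 x 5^{2} = 150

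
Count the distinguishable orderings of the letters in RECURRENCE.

Letters (C:2, E:3, N:1, R:3, U:1). Total letters: 10.
Permutations = 10!/(3! x 3! x 2!).

Final answer: 50400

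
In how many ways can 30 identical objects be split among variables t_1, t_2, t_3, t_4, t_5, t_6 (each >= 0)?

Stars and bars with 30 stars and 5 bars:
C(30+6-1, 6-1) = C(35,5).

Final answer: C(35,5) = 324632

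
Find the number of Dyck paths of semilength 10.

Total monotonic paths to (10,10): C(20,10) = 184756.
By the reflection principle, paths that go above the diagonal number C(20,11) = 167960.
Valid Dyck paths: 184756 - 167960.
(Equivalently, C_{10} = C(20,10)/11 = 184756/11.)

Final answer: C_{10} = 16796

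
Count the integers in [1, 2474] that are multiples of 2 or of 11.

Multiples of 2: 1237. Multiples of 11: 224. Of both (lcm=22): 112.
By inclusion-exclusion: 1237 + 224 - 112.

Final answer: 1349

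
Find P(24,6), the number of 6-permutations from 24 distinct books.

P(24,6) = 24!/(24-6)! = 24!/18!.

Final answer: P(24,6) = 96909120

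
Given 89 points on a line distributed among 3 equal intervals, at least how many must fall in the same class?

By pigeonhole with 89 objects and 3 categories: ceiling(89/3).

Final answer: 30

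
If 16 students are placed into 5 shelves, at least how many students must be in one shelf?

By the pigeonhole principle: ceiling(16/5).

Final answer: 4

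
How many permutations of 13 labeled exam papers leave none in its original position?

Use the recurrence D(n) = (n-1)(D(n-1) + D(n-2)) with D(0)=1, D(1)=0.
D(2) = 1 x (0 + 1) = 1
D(3) = 2 x (1 + 0) = 2
D(4) = 3 x (2 + 1) = 9
D(5) = 4 x (9 + 2) = 44
D(6) = 5 x (44 + 9) = 265
D(7) = 6 x (265 + 44) = 1854
D(8) = 7 x (1854 + 265) = 14833
D(9) = 8 x (14833 + 1854) = 133496
D(10) = 9 x (133496 + 14833) = 1334961
D(11) = 10 x (1334961 + 133496) = 14684570
D(12) = 11 x (14684570 + 1334961) = 176214841
D(13) = 12 x (D(12) + D(11)) = 12 x (176214841 + 14684570)

Final answer: D(13) = 2290792932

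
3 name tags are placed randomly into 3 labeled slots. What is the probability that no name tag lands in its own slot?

Use the recurrence D(n) = (n-1)(D(n-1) + D(n-2)) with D(0)=1, D(1)=0.
Building up: D(2)=1, D(3)=2.
Total arrangements: 3! = 6.
Probability = D(3)/3! = 1/3.

Final answer: D(3)/3! = 2/6 = 0.333333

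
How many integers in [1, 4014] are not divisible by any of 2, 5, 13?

|div by 2|=2007, |div by 5|=802, |div by 13|=308.
|div by 2&5|=401, |div by 2&13|=154, |div by 5&13|=61, |div by all|=30.
By inclusion-exclusion, divisible by at least one: 2007+802+308-401-154-61+30 = 2531.
Not divisible by any: 4014 - 2531.

Final answer: 1483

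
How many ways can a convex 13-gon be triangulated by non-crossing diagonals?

This is counted by the nth Catalan number C_n. Here n = 13 - 2 = 11.
C_n = (2n)!/(n!(n+1)!), so C_{11} = 22!/(11! x 12!) = C(22,11)/12 = 705432/12.

Final answer: C_{11} = 58786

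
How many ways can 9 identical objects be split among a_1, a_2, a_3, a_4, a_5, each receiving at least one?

Substitute a'_i = a_i - 1 (so a'_i >= 0). Then sum a'_i = 9 - 5 = 4.
Stars and bars: C(4+5-1, 5-1) = C(8,4).

Final answer: C(8,4) = 70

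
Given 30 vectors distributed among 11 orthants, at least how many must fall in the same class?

By pigeonhole with 30 objects and 11 categories: ceiling(30/11).

Final answer: 3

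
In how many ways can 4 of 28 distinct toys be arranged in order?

P(28,4) = 28!/(28-4)! = 28!/24!.

Final answer: P(28,4) = 491400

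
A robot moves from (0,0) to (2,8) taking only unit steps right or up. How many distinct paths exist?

Each path has 2 right steps and 8 up steps in some order (10 steps total).
Choose which 8 of the 10 steps are up: C(10,8).

Final answer: C(10,8) = 45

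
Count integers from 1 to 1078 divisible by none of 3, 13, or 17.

|div by 3|=359, |div by 13|=82, |div by 17|=63.
|div by 3&13|=27, |div by 3&17|=21, |div by 13&17|=4, |div by all|=1.
By inclusion-exclusion, divisible by at least one: 359+82+63-27-21-4+1 = 453.
Not divisible by any: 1078 - 453.

Final answer: 625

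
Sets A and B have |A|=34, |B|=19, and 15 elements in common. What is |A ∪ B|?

|A union B| = |A| + |B| - |A intersect B| = 34 + 19 - 15.

Final answer: 38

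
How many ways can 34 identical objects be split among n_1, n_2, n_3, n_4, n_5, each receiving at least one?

Substitute n'_i = n_i - 1 (so n'_i >= 0). Then sum n'_i = 34 - 5 = 29.
Stars and bars: C(29+5-1, 5-1) = C(33,4).

Final answer: C(33,4) = 40920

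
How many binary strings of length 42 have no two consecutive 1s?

A valid string ends in 0 (append to any length-(n-1) valid string) or in 01 (append to any length-(n-2) valid string), so a(n) = a(n-1) + a(n-2) with a(1)=2, a(2)=3.
Computing successive values: a(1)=2, a(2)=3, a(3)=5, a(4)=8, a(5)=13, a(6)=21, a(7)=34, a(8)=55, a(9)=89, a(10)=144, a(11)=233, a(12)=377, a(13)=610, a(14)=987, a(15)=1597, a(16)=2584, a(17)=4181, a(18)=6765, a(19)=10946, a(20)=17711, a(21)=28657, a(22)=46368, a(23)=75025, a(24)=121393, a(25)=196418, a(26)=317811, a(27)=514229, a(28)=832040, a(29)=1346269, a(30)=2178309, a(31)=3524578, a(32)=5702887, a(33)=9227465, a(34)=14930352, a(35)=24157817, a(36)=39088169, a(37)=63245986, a(38)=102334155, a(39)=165580141, a(40)=267914296, a(41)=433494437, a(42)=701408733.

Final answer: 701408733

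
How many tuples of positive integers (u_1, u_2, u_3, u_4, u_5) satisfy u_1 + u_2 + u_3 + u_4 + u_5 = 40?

Substitute u'_i = u_i - 1 (so u'_i >= 0). Then sum u'_i = 40 - 5 = 35.
Stars and bars: C(35+5-1, 5-1) = C(39,4).

Final answer: C(39,4) = 82251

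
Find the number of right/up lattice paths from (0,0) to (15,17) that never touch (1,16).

Total paths to (15,17): C(32,17) = 565722720.
Paths through (1,16): C(17,16) x C(15,1) = 255.
Avoiding (1,16): 565722720 - 255.

Final answer: 565722465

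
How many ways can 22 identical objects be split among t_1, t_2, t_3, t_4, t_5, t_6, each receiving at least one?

Substitute t'_i = t_i - 1 (so t'_i >= 0). Then sum t'_i = 22 - 6 = 16.
Stars and bars: C(16+6-1, 6-1) = C(21,5).

Final answer: C(21,5) = 20349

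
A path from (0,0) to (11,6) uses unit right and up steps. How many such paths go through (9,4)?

Paths (0,0)->(9,4): C(13,4) = 715.
Paths (9,4)->(11,6): C(4,2) = 6.
By multiplication principle: 715 x 6.

Final answer: 4290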